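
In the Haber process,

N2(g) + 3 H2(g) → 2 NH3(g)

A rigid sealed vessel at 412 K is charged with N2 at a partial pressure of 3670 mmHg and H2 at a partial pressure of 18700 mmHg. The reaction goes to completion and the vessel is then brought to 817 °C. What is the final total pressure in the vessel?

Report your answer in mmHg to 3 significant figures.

39800 mmHg

Because the vessel is rigid and T is held at 412 K, work the stoichiometry in partial pressures (P_i = n_iRT/V).
P(H2) required for 3670 mmHg of N2 = (3/1) × 3670 = 11010 mmHg; available 18700 mmHg, so N2 is limiting.
P(H2) remaining = 18700 − (3/1) × 3670 = 7690 mmHg
P(gaseous products) = (2)/1 × 3670 = 7340 mmHg
P_total at 412 K = 7690 + 7340 = 15030 mmHg
Scaling to 817 °C: P = 15030 × 1090.15/412 = 39770 mmHg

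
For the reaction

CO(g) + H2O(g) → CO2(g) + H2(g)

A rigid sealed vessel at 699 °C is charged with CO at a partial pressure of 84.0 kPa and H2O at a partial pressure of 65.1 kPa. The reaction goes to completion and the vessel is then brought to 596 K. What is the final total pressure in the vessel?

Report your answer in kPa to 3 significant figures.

91.4 kPa

With V and T fixed, P_i ∝ n_i, so the mole ratios apply directly to partial pressures at 699 °C.
P(H2O) required for 84.0 kPa of CO = (1/1) × 84.0 = 84.00 kPa; available 65.1 kPa, so H2O is limiting.
P(CO) remaining = 84.0 − (1/1) × 65.1 = 18.90 kPa
P(gaseous products) = (1+1)/1 × 65.1 = 130.2 kPa
P_total at 699 °C = 18.90 + 130.2 = 149.1 kPa
Scaling to 596 K: P = 149.1 × 596/972.15 = 91.41 kPa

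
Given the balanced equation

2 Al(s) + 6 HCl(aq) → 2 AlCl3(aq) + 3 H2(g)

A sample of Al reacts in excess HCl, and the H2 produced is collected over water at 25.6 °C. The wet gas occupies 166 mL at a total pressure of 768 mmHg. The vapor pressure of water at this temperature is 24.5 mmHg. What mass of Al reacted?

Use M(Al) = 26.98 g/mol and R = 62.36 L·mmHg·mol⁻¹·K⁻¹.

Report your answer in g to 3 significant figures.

P(H2) = 768 − 24.5 = 743.5 mmHg
n(H2) = PV/RT = (743.5 × 0.1660) / (62.36 × 298.75) = 0.006625 mol
n(Al) = (2/3) × 0.006625 = 0.004417 mol
m(Al) = 0.004417 × 26.98 = 0.1192 g

0.119 g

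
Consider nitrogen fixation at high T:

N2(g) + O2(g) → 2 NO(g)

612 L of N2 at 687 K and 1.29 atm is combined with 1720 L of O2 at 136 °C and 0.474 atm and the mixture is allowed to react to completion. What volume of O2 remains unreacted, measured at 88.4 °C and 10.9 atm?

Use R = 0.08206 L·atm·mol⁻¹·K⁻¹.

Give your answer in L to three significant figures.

28.0 L

n(N2) = PV/RT = (1.29 × 612) / (0.08206 × 687) = 14.00 mol
n(O2) = PV/RT = (0.474 × 1720) / (0.08206 × 409.15) = 24.28 mol
For 14.00 mol N2, stoichiometry requires (1/1) × 14.00 = 14.00 mol O2; 24.28 mol is available, so N2 is limiting.
n(O2) consumed = (1/1) × 14.00 = 14.00 mol; remaining = 24.28 − 14.00 = 10.28 mol
V(O2) = nRT/P = 10.28 × 0.08206 × 361.55 / 10.9 = 27.98 L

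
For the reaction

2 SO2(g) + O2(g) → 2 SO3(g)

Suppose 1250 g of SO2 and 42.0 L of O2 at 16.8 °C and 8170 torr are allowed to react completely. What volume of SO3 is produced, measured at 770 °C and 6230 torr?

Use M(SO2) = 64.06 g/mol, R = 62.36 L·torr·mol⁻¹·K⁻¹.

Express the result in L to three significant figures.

n(SO2) = 1250 / 64.06 = 19.51 mol
n(O2) = PV/RT = (8170 × 42.0) / (62.36 × 289.95) = 18.98 mol
For 19.51 mol SO2, stoichiometry requires (1/2) × 19.51 = 9.755 mol O2; 18.98 mol is available, so SO2 is limiting.
n(SO3) = (2/2) × 19.51 = 19.51 mol
V(SO3) = nRT/P = 19.51 × 62.36 × 1043.15 / 6230 = 203.7 L

204 L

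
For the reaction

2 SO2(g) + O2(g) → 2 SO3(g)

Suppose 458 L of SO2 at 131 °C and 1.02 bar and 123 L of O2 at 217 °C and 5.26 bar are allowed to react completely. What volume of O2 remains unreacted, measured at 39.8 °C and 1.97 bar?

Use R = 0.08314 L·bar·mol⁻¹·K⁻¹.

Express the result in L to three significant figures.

118 L

n(SO2) = PV/RT = (1.02 × 458) / (0.08314 × 404.15) = 13.90 mol
n(O2) = PV/RT = (5.26 × 123) / (0.08314 × 490.15) = 15.88 mol
For 13.90 mol SO2, stoichiometry requires (1/2) × 13.90 = 6.950 mol O2; 15.88 mol is available, so SO2 is limiting.
n(O2) consumed = (1/2) × 13.90 = 6.950 mol; remaining = 15.88 − 6.950 = 8.930 mol
V(O2) = nRT/P = 8.930 × 0.08314 × 312.95 / 1.97 = 117.9 L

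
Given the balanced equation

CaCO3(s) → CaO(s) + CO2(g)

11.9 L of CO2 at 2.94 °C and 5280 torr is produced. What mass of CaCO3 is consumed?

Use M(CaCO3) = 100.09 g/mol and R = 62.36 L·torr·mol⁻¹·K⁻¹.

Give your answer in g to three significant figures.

n(CO2) = PV/RT = (5280 × 11.9) / (62.36 × 276.09) = 3.649 mol
n(CaCO3) = (1/1) × 3.649 = 3.649 mol
m(CaCO3) = 3.649 × 100.09 = 365.2 g

365 g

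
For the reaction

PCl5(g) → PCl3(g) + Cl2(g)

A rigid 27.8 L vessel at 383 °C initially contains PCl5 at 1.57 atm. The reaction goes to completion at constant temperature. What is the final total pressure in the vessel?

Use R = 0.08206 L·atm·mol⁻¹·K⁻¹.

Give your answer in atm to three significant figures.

3.14 atm

Since T and V are fixed, P_final/P_initial = n_final/n_initial = 2/1.
P_final = (2/1) × 1.57 = 3.140 atm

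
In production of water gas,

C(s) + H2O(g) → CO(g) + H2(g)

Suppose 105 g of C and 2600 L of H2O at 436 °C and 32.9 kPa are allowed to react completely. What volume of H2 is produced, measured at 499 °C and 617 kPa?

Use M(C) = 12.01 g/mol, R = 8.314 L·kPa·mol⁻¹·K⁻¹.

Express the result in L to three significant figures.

n(C) = 105 / 12.01 = 8.743 mol
n(H2O) = PV/RT = (32.9 × 2600) / (8.314 × 709.15) = 14.51 mol
For 8.743 mol C, stoichiometry requires (1/1) × 8.743 = 8.743 mol H2O; 14.51 mol is available, so C is limiting.
n(H2) = (1/1) × 8.743 = 8.743 mol
V(H2) = nRT/P = 8.743 × 8.314 × 772.15 / 617 = 90.97 L

91.0 L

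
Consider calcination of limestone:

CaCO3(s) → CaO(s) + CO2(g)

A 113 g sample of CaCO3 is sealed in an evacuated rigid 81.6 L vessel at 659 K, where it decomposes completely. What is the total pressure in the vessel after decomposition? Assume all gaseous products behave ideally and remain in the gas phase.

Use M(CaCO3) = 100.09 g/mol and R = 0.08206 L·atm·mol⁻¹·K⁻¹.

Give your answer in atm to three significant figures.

0.748 atm

n(CaCO3) = 113 / 100.09 = 1.129 mol
n(gas produced) = (1/1) × 1.129 = 1.129 mol
P = nRT/V = 1.129 × 0.08206 × 659 / 81.6 = 0.7482 atm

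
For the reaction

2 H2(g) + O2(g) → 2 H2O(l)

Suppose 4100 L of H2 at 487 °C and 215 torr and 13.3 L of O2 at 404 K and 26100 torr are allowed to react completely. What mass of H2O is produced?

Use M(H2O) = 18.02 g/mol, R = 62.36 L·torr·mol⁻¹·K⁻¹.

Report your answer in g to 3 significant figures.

335 g

n(H2) = PV/RT = (215 × 4100) / (62.36 × 760.15) = 18.60 mol
n(O2) = PV/RT = (26100 × 13.3) / (62.36 × 404) = 13.78 mol
For 18.60 mol H2, stoichiometry requires (1/2) × 18.60 = 9.300 mol O2; 13.78 mol is available, so H2 is limiting.
n(H2O) = (2/2) × 18.60 = 18.60 mol
m(H2O) = 18.60 × 18.02 = 335.2 g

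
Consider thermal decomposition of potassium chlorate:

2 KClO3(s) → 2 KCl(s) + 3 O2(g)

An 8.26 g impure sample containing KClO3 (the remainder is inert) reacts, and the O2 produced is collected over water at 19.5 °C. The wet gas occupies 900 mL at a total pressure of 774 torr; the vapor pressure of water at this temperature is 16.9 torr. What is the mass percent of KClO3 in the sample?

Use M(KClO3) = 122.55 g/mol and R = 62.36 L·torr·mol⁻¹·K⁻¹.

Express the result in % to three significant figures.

P(O2) = 774 − 16.9 = 757.1 torr
n(O2) = PV/RT = (757.1 × 0.9000) / (62.36 × 292.65) = 0.03734 mol
n(KClO3) = (2/3) × 0.03734 = 0.02489 mol
m(KClO3) = 0.02489 × 122.55 = 3.050 g
%KClO3 = 3.050 / 8.26 × 100 = 36.92%

36.9 %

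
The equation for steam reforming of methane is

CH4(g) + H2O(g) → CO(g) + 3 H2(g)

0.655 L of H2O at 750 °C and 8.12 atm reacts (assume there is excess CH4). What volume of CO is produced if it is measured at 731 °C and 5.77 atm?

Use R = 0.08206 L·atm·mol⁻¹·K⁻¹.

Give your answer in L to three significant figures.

n(H2O) = PV/RT = (8.12 × 0.655) / (0.08206 × 1023.15) = 0.06335 mol
n(CO) = (1/1) × 0.06335 = 0.06335 mol
V = nRT/P = 0.06335 × 0.08206 × 1004.15 / 5.77 = 0.9047 L

0.905 L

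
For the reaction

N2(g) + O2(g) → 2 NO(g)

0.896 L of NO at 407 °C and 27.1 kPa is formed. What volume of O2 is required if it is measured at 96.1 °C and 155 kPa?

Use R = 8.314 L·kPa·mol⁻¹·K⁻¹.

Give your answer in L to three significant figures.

n(NO) = PV/RT = (27.1 × 0.896) / (8.314 × 680.15) = 0.004294 mol
n(O2) = (1/2) × 0.004294 = 0.002147 mol
V = nRT/P = 0.002147 × 8.314 × 369.25 / 155 = 0.04252 L

0.0425 L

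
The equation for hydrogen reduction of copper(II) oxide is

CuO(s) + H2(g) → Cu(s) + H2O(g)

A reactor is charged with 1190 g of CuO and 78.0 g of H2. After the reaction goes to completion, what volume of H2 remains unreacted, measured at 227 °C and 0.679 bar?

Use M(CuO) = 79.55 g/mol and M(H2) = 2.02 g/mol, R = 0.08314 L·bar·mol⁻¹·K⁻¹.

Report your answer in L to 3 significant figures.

n(CuO) = 1190 / 79.55 = 14.96 mol
n(H2) = 78.0 / 2.02 = 38.61 mol
For 14.96 mol CuO, stoichiometry requires (1/1) × 14.96 = 14.96 mol H2; 38.61 mol is available, so CuO is limiting.
n(H2) consumed = (1/1) × 14.96 = 14.96 mol; remaining = 38.61 − 14.96 = 23.65 mol
V(H2) = nRT/P = 23.65 × 0.08314 × 500.15 / 0.679 = 1448 L

1450 L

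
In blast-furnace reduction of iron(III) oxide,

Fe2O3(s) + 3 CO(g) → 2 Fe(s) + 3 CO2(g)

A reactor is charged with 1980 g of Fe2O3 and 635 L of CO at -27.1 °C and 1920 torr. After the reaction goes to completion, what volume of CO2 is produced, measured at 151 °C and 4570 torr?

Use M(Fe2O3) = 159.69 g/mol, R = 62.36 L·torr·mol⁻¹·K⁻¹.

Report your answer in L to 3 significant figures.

n(Fe2O3) = 1980 / 159.69 = 12.40 mol
n(CO) = PV/RT = (1920 × 635) / (62.36 × 246.05) = 79.46 mol
For 12.40 mol Fe2O3, stoichiometry requires (3/1) × 12.40 = 37.20 mol CO; 79.46 mol is available, so Fe2O3 is limiting.
n(CO2) = (3/1) × 12.40 = 37.20 mol
V(CO2) = nRT/P = 37.20 × 62.36 × 424.15 / 4570 = 215.3 L

215 L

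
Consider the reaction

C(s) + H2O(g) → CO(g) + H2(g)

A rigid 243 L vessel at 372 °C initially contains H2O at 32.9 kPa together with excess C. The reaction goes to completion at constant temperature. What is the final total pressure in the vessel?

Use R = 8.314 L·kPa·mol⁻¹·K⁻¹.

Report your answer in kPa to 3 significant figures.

At constant T and V, P ∝ n(gas): 1 mol gas → 2 mol gas.
P_final = (2/1) × 32.9 = 65.80 kPa

65.8 kPa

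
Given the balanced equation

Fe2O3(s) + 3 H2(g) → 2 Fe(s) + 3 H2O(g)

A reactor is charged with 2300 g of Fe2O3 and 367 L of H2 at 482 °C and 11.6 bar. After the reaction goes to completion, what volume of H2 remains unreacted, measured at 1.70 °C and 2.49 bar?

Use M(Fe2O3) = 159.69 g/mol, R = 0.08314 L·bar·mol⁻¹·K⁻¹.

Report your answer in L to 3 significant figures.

226 L

n(Fe2O3) = 2300 / 159.69 = 14.40 mol
n(H2) = PV/RT = (11.6 × 367) / (0.08314 × 755.15) = 67.81 mol
For 14.40 mol Fe2O3, stoichiometry requires (3/1) × 14.40 = 43.20 mol H2; 67.81 mol is available, so Fe2O3 is limiting.
n(H2) consumed = (3/1) × 14.40 = 43.20 mol; remaining = 67.81 − 43.20 = 24.61 mol
V(H2) = nRT/P = 24.61 × 0.08314 × 274.85 / 2.49 = 225.8 L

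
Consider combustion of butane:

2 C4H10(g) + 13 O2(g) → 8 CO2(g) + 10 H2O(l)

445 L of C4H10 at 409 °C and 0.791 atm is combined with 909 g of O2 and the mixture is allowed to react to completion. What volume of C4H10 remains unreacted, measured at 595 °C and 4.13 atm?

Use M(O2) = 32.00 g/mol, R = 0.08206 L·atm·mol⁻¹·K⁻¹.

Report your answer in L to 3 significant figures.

33.1 L

n(C4H10) = PV/RT = (0.791 × 445) / (0.08206 × 682.15) = 6.288 mol
n(O2) = 909 / 32.00 = 28.41 mol
For 6.288 mol C4H10, stoichiometry requires (13/2) × 6.288 = 40.87 mol O2; 28.41 mol is available, so O2 is limiting.
n(C4H10) consumed = (2/13) × 28.41 = 4.371 mol; remaining = 6.288 − 4.371 = 1.917 mol
V(C4H10) = nRT/P = 1.917 × 0.08206 × 868.15 / 4.13 = 33.07 L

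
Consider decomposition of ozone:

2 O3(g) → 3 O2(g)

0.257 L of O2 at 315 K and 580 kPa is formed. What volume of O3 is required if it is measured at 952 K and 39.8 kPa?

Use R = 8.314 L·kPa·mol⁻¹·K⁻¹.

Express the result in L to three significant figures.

n(O2) = PV/RT = (580 × 0.257) / (8.314 × 315) = 0.05692 mol
n(O3) = (2/3) × 0.05692 = 0.03795 mol
V = nRT/P = 0.03795 × 8.314 × 952 / 39.8 = 7.547 L

7.55 L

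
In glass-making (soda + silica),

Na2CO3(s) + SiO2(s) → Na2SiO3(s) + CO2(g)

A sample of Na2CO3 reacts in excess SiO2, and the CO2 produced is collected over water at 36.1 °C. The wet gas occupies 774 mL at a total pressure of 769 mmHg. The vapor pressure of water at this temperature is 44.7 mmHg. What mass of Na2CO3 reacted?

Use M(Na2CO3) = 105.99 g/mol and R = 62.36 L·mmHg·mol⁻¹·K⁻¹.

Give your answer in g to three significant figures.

P(CO2) = 769 − 44.7 = 724.3 mmHg
n(CO2) = PV/RT = (724.3 × 0.7740) / (62.36 × 309.25) = 0.02907 mol
n(Na2CO3) = (1/1) × 0.02907 = 0.02907 mol
m(Na2CO3) = 0.02907 × 105.99 = 3.081 g

3.08 g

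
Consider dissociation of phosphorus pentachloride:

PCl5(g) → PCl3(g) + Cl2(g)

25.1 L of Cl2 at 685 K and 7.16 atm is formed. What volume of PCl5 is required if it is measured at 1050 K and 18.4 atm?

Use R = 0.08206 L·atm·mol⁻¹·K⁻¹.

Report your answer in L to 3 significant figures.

15.0 L

n(Cl2) = PV/RT = (7.16 × 25.1) / (0.08206 × 685) = 3.197 mol
n(PCl5) = (1/1) × 3.197 = 3.197 mol
V = nRT/P = 3.197 × 0.08206 × 1050 / 18.4 = 14.97 L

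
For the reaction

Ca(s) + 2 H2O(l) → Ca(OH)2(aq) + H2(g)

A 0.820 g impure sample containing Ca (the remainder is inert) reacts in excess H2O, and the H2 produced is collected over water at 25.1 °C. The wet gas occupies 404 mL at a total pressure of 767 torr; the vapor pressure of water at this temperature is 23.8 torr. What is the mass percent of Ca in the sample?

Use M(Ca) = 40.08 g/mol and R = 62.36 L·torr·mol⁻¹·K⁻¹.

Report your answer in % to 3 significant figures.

78.9 %

P(H2) = 767 − 23.8 = 743.2 torr
n(H2) = PV/RT = (743.2 × 0.4040) / (62.36 × 298.25) = 0.01614 mol
n(Ca) = (1/1) × 0.01614 = 0.01614 mol
m(Ca) = 0.01614 × 40.08 = 0.6469 g
%Ca = 0.6469 / 0.820 × 100 = 78.89%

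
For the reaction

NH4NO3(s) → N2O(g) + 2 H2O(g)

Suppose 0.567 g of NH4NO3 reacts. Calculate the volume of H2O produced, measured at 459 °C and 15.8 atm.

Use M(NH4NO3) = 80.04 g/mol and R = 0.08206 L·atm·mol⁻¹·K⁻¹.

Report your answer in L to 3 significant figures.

n(NH4NO3) = 0.5670 / 80.04 = 0.007084 mol
n(H2O) = (2/1) × 0.007084 = 0.01417 mol
V = nRT/P = 0.01417 × 0.08206 × 732.15 / 15.8 = 0.05388 L

0.0539 L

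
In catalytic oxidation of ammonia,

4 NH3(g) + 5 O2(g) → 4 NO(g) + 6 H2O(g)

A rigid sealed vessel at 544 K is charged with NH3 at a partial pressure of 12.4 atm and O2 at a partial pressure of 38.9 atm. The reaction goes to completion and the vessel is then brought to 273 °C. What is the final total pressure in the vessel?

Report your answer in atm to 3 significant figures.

54.6 atm

With V and T fixed, P_i ∝ n_i, so the mole ratios apply directly to partial pressures at 544 K.
P(O2) required for 12.4 atm of NH3 = (5/4) × 12.4 = 15.50 atm; available 38.9 atm, so NH3 is limiting.
P(O2) remaining = 38.9 − (5/4) × 12.4 = 23.40 atm
P(gaseous products) = (4+6)/4 × 12.4 = 31.00 atm
P_total at 544 K = 23.40 + 31.00 = 54.40 atm
Scaling to 273 °C: P = 54.40 × 546.15/544 = 54.61 atm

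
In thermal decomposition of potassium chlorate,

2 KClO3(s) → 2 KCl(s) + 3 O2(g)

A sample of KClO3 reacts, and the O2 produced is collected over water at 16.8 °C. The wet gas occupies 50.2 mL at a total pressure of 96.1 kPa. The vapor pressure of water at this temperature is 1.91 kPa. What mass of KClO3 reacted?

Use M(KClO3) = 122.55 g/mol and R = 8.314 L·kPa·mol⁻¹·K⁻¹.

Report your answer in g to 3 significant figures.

0.160 g

P(O2) = 96.1 − 1.91 = 94.19 kPa
n(O2) = PV/RT = (94.19 × 0.05020) / (8.314 × 289.95) = 0.001961 mol
n(KClO3) = (2/3) × 0.001961 = 0.001307 mol
m(KClO3) = 0.001307 × 122.55 = 0.1602 g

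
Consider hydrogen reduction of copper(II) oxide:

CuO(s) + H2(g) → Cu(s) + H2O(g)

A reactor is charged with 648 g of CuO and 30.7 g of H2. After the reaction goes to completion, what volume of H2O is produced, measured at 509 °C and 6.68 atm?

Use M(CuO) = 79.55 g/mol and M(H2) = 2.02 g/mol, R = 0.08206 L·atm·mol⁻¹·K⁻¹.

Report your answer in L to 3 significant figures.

78.3 L

n(CuO) = 648 / 79.55 = 8.146 mol
n(H2) = 30.7 / 2.02 = 15.20 mol
For 8.146 mol CuO, stoichiometry requires (1/1) × 8.146 = 8.146 mol H2; 15.20 mol is available, so CuO is limiting.
n(H2O) = (1/1) × 8.146 = 8.146 mol
V(H2O) = nRT/P = 8.146 × 0.08206 × 782.15 / 6.68 = 78.27 L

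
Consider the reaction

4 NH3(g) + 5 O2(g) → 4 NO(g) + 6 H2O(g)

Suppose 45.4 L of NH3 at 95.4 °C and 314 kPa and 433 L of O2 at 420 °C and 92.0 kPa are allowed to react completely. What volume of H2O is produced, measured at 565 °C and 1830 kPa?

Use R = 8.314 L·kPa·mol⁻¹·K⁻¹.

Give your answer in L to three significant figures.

n(NH3) = PV/RT = (314 × 45.4) / (8.314 × 368.55) = 4.652 mol
n(O2) = PV/RT = (92.0 × 433) / (8.314 × 693.15) = 6.913 mol
For 4.652 mol NH3, stoichiometry requires (5/4) × 4.652 = 5.815 mol O2; 6.913 mol is available, so NH3 is limiting.
n(H2O) = (6/4) × 4.652 = 6.978 mol
V(H2O) = nRT/P = 6.978 × 8.314 × 838.15 / 1830 = 26.57 L

26.6 L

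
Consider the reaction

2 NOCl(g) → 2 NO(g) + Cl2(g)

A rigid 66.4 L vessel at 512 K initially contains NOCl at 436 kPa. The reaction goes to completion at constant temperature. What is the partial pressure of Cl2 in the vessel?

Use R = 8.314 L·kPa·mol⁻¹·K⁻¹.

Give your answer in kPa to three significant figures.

218 kPa

n(NOCl)₀ = PV/RT = (436 × 66.4) / (8.314 × 512) = 6.801 mol
n(Cl2) = (1/2) × 6.801 = 3.401 mol
P(Cl2) = nRT/V = 3.401 × 8.314 × 512 / 66.4 = 218.0 kPa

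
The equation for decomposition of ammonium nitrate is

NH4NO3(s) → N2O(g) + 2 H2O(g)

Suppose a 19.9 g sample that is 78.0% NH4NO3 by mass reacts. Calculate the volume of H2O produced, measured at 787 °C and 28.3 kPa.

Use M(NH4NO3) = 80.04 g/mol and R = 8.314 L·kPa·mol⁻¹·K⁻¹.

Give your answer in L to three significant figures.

121 L

mass of NH4NO3 = 19.9 × 78.0/100 = 15.52 g
n(NH4NO3) = 15.52 / 80.04 = 0.1939 mol
n(H2O) = (2/1) × 0.1939 = 0.3878 mol
V = nRT/P = 0.3878 × 8.314 × 1060.15 / 28.3 = 120.8 L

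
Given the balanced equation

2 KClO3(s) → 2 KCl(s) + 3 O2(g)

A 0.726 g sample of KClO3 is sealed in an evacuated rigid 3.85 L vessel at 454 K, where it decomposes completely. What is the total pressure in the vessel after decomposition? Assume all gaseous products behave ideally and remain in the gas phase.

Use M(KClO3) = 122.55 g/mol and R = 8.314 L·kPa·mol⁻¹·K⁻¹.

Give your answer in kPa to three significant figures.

n(KClO3) = 0.726 / 122.55 = 0.005924 mol
n(gas produced) = (3/2) × 0.005924 = 0.008886 mol
P = nRT/V = 0.008886 × 8.314 × 454 / 3.85 = 8.712 kPa

8.71 kPa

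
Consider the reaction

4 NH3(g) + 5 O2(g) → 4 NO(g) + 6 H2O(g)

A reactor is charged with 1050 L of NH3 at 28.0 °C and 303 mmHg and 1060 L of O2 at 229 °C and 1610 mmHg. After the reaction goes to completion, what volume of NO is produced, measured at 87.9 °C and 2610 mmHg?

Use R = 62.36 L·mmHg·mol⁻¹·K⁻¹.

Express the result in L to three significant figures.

146 L

n(NH3) = PV/RT = (303 × 1050) / (62.36 × 301.15) = 16.94 mol
n(O2) = PV/RT = (1610 × 1060) / (62.36 × 502.15) = 54.50 mol
For 16.94 mol NH3, stoichiometry requires (5/4) × 16.94 = 21.18 mol O2; 54.50 mol is available, so NH3 is limiting.
n(NO) = (4/4) × 16.94 = 16.94 mol
V(NO) = nRT/P = 16.94 × 62.36 × 361.05 / 2610 = 146.1 L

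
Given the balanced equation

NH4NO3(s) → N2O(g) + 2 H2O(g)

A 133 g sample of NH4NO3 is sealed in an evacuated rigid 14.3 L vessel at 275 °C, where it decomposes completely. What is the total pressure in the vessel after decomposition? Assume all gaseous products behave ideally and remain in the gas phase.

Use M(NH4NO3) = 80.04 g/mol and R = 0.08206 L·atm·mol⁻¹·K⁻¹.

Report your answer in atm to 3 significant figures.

n(NH4NO3) = 133 / 80.04 = 1.662 mol
n(gas produced) = (3/1) × 1.662 = 4.986 mol
P = nRT/V = 4.986 × 0.08206 × 548.15 / 14.3 = 15.68 atm

15.7 atm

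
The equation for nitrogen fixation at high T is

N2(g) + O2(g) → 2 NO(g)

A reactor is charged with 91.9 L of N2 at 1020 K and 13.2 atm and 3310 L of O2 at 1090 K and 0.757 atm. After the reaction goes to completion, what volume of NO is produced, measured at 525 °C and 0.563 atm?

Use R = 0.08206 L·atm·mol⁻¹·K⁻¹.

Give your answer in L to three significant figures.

3370 L

n(N2) = PV/RT = (13.2 × 91.9) / (0.08206 × 1020) = 14.49 mol
n(O2) = PV/RT = (0.757 × 3310) / (0.08206 × 1090) = 28.01 mol
For 14.49 mol N2, stoichiometry requires (1/1) × 14.49 = 14.49 mol O2; 28.01 mol is available, so N2 is limiting.
n(NO) = (2/1) × 14.49 = 28.98 mol
V(NO) = nRT/P = 28.98 × 0.08206 × 798.15 / 0.563 = 3371 L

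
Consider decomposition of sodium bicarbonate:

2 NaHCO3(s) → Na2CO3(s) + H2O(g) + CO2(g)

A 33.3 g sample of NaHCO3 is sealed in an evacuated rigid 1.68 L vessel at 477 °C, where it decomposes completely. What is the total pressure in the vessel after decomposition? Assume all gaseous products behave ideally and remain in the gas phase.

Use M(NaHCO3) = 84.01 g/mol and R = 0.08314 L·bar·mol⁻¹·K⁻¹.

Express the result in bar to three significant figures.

14.7 bar

n(NaHCO3) = 33.3 / 84.01 = 0.3964 mol
n(gas produced) = (2/2) × 0.3964 = 0.3964 mol
P = nRT/V = 0.3964 × 0.08314 × 750.15 / 1.68 = 14.72 bar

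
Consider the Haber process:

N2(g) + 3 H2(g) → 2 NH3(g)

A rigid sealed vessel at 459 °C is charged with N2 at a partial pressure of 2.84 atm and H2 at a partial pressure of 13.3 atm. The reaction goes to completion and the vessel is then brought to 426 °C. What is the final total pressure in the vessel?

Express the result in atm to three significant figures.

9.99 atm

At constant V, partial pressures at 459 °C are proportional to moles, so apply stoichiometry directly to pressures.
P(H2) required for 2.84 atm of N2 = (3/1) × 2.84 = 8.520 atm; available 13.3 atm, so N2 is limiting.
P(H2) remaining = 13.3 − (3/1) × 2.84 = 4.780 atm
P(gaseous products) = (2)/1 × 2.84 = 5.680 atm
P_total at 459 °C = 4.780 + 5.680 = 10.46 atm
Scaling to 426 °C: P = 10.46 × 699.15/732.15 = 9.989 atm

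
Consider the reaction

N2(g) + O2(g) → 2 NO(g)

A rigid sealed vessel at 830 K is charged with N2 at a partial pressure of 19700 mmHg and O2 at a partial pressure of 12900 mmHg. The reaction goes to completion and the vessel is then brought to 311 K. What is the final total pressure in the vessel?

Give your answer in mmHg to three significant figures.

At constant V, partial pressures at 830 K are proportional to moles, so apply stoichiometry directly to pressures.
P(O2) required for 19700 mmHg of N2 = (1/1) × 19700 = 19700 mmHg; available 12900 mmHg, so O2 is limiting.
P(N2) remaining = 19700 − (1/1) × 12900 = 6800 mmHg
P(gaseous products) = (2)/1 × 12900 = 25800 mmHg
P_total at 830 K = 6800 + 25800 = 32600 mmHg
Scaling to 311 K: P = 32600 × 311/830 = 12220 mmHg

12200 mmHg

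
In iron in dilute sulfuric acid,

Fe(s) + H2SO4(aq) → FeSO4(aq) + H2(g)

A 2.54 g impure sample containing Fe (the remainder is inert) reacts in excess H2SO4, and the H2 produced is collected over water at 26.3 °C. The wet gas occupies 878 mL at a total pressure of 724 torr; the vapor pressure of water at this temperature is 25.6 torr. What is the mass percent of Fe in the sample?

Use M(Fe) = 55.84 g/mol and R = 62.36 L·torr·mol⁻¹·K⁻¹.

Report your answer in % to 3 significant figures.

P(H2) = 724 − 25.6 = 698.4 torr
n(H2) = PV/RT = (698.4 × 0.8780) / (62.36 × 299.45) = 0.03284 mol
n(Fe) = (1/1) × 0.03284 = 0.03284 mol
m(Fe) = 0.03284 × 55.84 = 1.834 g
%Fe = 1.834 / 2.54 × 100 = 72.20%

72.2 %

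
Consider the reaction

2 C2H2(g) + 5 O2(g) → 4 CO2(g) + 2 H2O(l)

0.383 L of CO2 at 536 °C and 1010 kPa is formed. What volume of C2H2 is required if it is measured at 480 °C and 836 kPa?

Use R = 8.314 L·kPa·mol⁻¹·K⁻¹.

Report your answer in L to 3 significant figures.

n(CO2) = PV/RT = (1010 × 0.383) / (8.314 × 809.15) = 0.05750 mol
n(C2H2) = (2/4) × 0.05750 = 0.02875 mol
V = nRT/P = 0.02875 × 8.314 × 753.15 / 836 = 0.2153 L

0.215 L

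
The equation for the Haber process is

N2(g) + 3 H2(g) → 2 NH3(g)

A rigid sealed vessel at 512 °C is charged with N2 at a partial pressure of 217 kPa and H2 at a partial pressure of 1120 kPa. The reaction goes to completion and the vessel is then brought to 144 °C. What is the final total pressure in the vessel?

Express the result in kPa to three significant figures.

480 kPa

Because the vessel is rigid and T is held at 512 °C, work the stoichiometry in partial pressures (P_i = n_iRT/V).
P(H2) required for 217 kPa of N2 = (3/1) × 217 = 651.0 kPa; available 1120 kPa, so N2 is limiting.
P(H2) remaining = 1120 − (3/1) × 217 = 469.0 kPa
P(gaseous products) = (2)/1 × 217 = 434.0 kPa
P_total at 512 °C = 469.0 + 434.0 = 903.0 kPa
Scaling to 144 °C: P = 903.0 × 417.15/785.15 = 479.8 kPa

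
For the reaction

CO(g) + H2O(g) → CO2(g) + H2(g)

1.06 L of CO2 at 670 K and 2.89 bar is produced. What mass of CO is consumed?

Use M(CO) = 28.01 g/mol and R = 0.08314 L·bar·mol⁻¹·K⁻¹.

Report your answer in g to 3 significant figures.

n(CO2) = PV/RT = (2.89 × 1.06) / (0.08314 × 670) = 0.05499 mol
n(CO) = (1/1) × 0.05499 = 0.05499 mol
m(CO) = 0.05499 × 28.01 = 1.540 g

1.54 g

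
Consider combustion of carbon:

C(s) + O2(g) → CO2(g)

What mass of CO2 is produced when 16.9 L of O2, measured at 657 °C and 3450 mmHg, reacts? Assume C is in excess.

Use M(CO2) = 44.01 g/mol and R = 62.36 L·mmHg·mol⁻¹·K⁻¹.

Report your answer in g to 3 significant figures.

44.2 g

n(O2) = PV/RT = (3450 × 16.9) / (62.36 × 930.15) = 1.005 mol
n(CO2) = (1/1) × 1.005 = 1.005 mol
m(CO2) = 1.005 × 44.01 = 44.23 g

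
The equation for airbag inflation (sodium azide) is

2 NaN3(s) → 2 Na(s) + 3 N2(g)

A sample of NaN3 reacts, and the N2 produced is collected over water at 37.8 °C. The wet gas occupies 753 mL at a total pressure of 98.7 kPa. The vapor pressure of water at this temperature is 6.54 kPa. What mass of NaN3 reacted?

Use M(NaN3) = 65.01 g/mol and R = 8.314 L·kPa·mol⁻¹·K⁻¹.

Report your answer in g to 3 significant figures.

P(N2) = 98.7 − 6.54 = 92.16 kPa
n(N2) = PV/RT = (92.16 × 0.7530) / (8.314 × 310.95) = 0.02684 mol
n(NaN3) = (2/3) × 0.02684 = 0.01789 mol
m(NaN3) = 0.01789 × 65.01 = 1.163 g

1.16 g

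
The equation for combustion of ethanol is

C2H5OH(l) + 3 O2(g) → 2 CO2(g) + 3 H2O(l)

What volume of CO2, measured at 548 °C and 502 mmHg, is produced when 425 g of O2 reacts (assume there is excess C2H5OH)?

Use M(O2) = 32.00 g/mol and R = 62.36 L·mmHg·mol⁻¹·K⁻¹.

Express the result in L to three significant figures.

n(O2) = 425.0 / 32.00 = 13.28 mol
n(CO2) = (2/3) × 13.28 = 8.853 mol
V = nRT/P = 8.853 × 62.36 × 821.15 / 502 = 903.1 L

903 L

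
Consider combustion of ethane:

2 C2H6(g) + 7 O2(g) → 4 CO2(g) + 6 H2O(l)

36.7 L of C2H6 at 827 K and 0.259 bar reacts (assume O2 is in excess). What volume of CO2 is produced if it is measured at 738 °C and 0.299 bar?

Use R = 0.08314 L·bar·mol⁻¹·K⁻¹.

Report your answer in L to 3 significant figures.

77.7 L

n(C2H6) = PV/RT = (0.259 × 36.7) / (0.08314 × 827) = 0.1382 mol
n(CO2) = (4/2) × 0.1382 = 0.2764 mol
V = nRT/P = 0.2764 × 0.08314 × 1011.15 / 0.299 = 77.71 L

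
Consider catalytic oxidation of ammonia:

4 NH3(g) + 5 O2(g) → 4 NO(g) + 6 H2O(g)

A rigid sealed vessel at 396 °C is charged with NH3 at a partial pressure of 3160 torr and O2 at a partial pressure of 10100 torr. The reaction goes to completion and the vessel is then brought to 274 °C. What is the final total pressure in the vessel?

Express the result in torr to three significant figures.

11500 torr

At constant V, partial pressures at 396 °C are proportional to moles, so apply stoichiometry directly to pressures.
P(O2) required for 3160 torr of NH3 = (5/4) × 3160 = 3950 torr; available 10100 torr, so NH3 is limiting.
P(O2) remaining = 10100 − (5/4) × 3160 = 6150 torr
P(gaseous products) = (4+6)/4 × 3160 = 7900 torr
P_total at 396 °C = 6150 + 7900 = 14050 torr
Scaling to 274 °C: P = 14050 × 547.15/669.15 = 11490 torr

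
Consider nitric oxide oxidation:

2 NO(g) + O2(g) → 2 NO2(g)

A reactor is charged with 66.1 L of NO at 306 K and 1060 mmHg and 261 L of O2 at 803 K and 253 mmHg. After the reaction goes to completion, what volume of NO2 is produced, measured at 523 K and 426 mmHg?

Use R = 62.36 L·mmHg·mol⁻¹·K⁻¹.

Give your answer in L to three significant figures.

n(NO) = PV/RT = (1060 × 66.1) / (62.36 × 306) = 3.672 mol
n(O2) = PV/RT = (253 × 261) / (62.36 × 803) = 1.319 mol
For 3.672 mol NO, stoichiometry requires (1/2) × 3.672 = 1.836 mol O2; 1.319 mol is available, so O2 is limiting.
n(NO2) = (2/1) × 1.319 = 2.638 mol
V(NO2) = nRT/P = 2.638 × 62.36 × 523 / 426 = 202.0 L

202 L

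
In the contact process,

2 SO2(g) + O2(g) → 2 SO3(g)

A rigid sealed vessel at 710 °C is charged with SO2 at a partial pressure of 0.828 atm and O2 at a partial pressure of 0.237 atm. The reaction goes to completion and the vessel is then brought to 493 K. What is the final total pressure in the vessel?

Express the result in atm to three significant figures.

With V and T fixed, P_i ∝ n_i, so the mole ratios apply directly to partial pressures at 710 °C.
P(O2) required for 0.828 atm of SO2 = (1/2) × 0.828 = 0.4140 atm; available 0.237 atm, so O2 is limiting.
P(SO2) remaining = 0.828 − (2/1) × 0.237 = 0.3540 atm
P(gaseous products) = (2)/1 × 0.237 = 0.4740 atm
P_total at 710 °C = 0.3540 + 0.4740 = 0.8280 atm
Scaling to 493 K: P = 0.8280 × 493/983.15 = 0.4152 atm

0.415 atm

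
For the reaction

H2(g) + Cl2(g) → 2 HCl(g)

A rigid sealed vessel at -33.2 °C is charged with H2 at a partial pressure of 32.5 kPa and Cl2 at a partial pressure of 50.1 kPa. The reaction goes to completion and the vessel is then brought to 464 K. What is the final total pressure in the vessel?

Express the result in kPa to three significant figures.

At constant V, partial pressures at -33.2 °C are proportional to moles, so apply stoichiometry directly to pressures.
P(Cl2) required for 32.5 kPa of H2 = (1/1) × 32.5 = 32.50 kPa; available 50.1 kPa, so H2 is limiting.
P(Cl2) remaining = 50.1 − (1/1) × 32.5 = 17.60 kPa
P(gaseous products) = (2)/1 × 32.5 = 65.00 kPa
P_total at -33.2 °C = 17.60 + 65.00 = 82.60 kPa
Scaling to 464 K: P = 82.60 × 464/239.95 = 159.7 kPa

160 kPa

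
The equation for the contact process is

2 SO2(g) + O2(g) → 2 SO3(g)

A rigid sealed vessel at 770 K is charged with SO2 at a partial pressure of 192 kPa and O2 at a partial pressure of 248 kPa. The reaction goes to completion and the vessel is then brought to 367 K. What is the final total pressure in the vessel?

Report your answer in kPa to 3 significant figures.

At constant V, partial pressures at 770 K are proportional to moles, so apply stoichiometry directly to pressures.
P(O2) required for 192 kPa of SO2 = (1/2) × 192 = 96.00 kPa; available 248 kPa, so SO2 is limiting.
P(O2) remaining = 248 − (1/2) × 192 = 152.0 kPa
P(gaseous products) = (2)/2 × 192 = 192.0 kPa
P_total at 770 K = 152.0 + 192.0 = 344.0 kPa
Scaling to 367 K: P = 344.0 × 367/770 = 164.0 kPa

164 kPa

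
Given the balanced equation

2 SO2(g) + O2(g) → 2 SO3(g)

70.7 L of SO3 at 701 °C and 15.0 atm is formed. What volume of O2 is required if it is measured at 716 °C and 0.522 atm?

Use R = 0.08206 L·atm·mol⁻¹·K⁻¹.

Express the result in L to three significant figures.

n(SO3) = PV/RT = (15.0 × 70.7) / (0.08206 × 974.15) = 13.27 mol
n(O2) = (1/2) × 13.27 = 6.635 mol
V = nRT/P = 6.635 × 0.08206 × 989.15 / 0.522 = 1032 L

1030 L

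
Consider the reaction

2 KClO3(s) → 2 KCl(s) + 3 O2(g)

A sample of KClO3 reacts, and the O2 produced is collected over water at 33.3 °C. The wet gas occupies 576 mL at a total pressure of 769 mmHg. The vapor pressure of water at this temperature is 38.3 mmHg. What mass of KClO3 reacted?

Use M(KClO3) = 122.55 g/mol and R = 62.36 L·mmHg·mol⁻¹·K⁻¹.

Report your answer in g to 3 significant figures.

1.80 g

P(O2) = 769 − 38.3 = 730.7 mmHg
n(O2) = PV/RT = (730.7 × 0.5760) / (62.36 × 306.45) = 0.02202 mol
n(KClO3) = (2/3) × 0.02202 = 0.01468 mol
m(KClO3) = 0.01468 × 122.55 = 1.799 g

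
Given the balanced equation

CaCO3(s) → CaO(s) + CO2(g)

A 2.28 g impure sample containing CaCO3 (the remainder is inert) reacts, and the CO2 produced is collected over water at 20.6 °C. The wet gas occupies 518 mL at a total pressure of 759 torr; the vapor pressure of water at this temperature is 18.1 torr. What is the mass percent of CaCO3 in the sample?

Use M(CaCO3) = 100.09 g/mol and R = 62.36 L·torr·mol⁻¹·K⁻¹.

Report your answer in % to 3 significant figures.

P(CO2) = 759 − 18.1 = 740.9 torr
n(CO2) = PV/RT = (740.9 × 0.5180) / (62.36 × 293.75) = 0.02095 mol
n(CaCO3) = (1/1) × 0.02095 = 0.02095 mol
m(CaCO3) = 0.02095 × 100.09 = 2.097 g
%CaCO3 = 2.097 / 2.28 × 100 = 91.97%

92.0 %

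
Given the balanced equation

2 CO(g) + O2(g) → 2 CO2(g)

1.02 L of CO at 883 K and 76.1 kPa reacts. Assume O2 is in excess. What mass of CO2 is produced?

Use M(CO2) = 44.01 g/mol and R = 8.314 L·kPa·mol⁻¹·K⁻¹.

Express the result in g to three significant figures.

0.465 g

n(CO) = PV/RT = (76.1 × 1.02) / (8.314 × 883) = 0.01057 mol
n(CO2) = (2/2) × 0.01057 = 0.01057 mol
m(CO2) = 0.01057 × 44.01 = 0.4652 g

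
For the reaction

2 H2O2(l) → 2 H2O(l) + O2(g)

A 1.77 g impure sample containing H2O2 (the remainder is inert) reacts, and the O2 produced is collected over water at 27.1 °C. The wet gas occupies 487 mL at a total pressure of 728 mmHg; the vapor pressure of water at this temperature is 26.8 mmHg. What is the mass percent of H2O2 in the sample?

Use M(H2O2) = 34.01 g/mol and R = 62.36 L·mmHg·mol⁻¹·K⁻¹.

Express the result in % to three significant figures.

70.1 %

P(O2) = 728 − 26.8 = 701.2 mmHg
n(O2) = PV/RT = (701.2 × 0.4870) / (62.36 × 300.25) = 0.01824 mol
n(H2O2) = (2/1) × 0.01824 = 0.03648 mol
m(H2O2) = 0.03648 × 34.01 = 1.241 g
%H2O2 = 1.241 / 1.77 × 100 = 70.11%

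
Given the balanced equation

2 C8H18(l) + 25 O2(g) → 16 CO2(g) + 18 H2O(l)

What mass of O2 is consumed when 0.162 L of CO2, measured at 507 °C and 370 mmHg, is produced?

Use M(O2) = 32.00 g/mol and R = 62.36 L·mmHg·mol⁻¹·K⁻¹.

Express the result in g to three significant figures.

n(CO2) = PV/RT = (370 × 0.162) / (62.36 × 780.15) = 0.001232 mol
n(O2) = (25/16) × 0.001232 = 0.001925 mol
m(O2) = 0.001925 × 32.00 = 0.06160 g

0.0616 g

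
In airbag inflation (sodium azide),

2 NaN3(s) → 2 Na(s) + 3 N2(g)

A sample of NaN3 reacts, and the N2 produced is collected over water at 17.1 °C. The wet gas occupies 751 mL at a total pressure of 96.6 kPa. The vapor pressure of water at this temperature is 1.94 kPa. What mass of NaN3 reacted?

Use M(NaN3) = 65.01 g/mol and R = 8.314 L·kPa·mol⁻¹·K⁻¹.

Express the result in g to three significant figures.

P(N2) = 96.6 − 1.94 = 94.66 kPa
n(N2) = PV/RT = (94.66 × 0.7510) / (8.314 × 290.25) = 0.02946 mol
n(NaN3) = (2/3) × 0.02946 = 0.01964 mol
m(NaN3) = 0.01964 × 65.01 = 1.277 g

1.28 g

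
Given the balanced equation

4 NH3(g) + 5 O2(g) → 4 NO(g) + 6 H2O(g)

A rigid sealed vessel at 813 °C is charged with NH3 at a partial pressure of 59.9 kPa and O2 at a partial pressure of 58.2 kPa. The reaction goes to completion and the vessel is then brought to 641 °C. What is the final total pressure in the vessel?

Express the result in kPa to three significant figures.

At constant V, partial pressures at 813 °C are proportional to moles, so apply stoichiometry directly to pressures.
P(O2) required for 59.9 kPa of NH3 = (5/4) × 59.9 = 74.88 kPa; available 58.2 kPa, so O2 is limiting.
P(NH3) remaining = 59.9 − (4/5) × 58.2 = 13.34 kPa
P(gaseous products) = (4+6)/5 × 58.2 = 116.4 kPa
P_total at 813 °C = 13.34 + 116.4 = 129.7 kPa
Scaling to 641 °C: P = 129.7 × 914.15/1086.15 = 109.2 kPa

109 kPa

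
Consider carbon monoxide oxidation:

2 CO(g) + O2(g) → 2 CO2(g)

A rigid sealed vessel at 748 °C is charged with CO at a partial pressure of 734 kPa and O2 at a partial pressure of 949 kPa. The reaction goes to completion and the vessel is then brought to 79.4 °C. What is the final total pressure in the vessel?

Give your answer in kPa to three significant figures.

Because the vessel is rigid and T is held at 748 °C, work the stoichiometry in partial pressures (P_i = n_iRT/V).
P(O2) required for 734 kPa of CO = (1/2) × 734 = 367.0 kPa; available 949 kPa, so CO is limiting.
P(O2) remaining = 949 − (1/2) × 734 = 582.0 kPa
P(gaseous products) = (2)/2 × 734 = 734.0 kPa
P_total at 748 °C = 582.0 + 734.0 = 1316 kPa
Scaling to 79.4 °C: P = 1316 × 352.55/1021.15 = 454.3 kPa

454 kPa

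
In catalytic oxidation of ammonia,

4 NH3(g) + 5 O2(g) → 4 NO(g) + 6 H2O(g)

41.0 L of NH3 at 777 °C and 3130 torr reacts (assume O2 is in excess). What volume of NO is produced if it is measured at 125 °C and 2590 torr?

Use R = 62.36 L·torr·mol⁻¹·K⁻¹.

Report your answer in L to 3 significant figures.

n(NH3) = PV/RT = (3130 × 41.0) / (62.36 × 1050.15) = 1.960 mol
n(NO) = (4/4) × 1.960 = 1.960 mol
V = nRT/P = 1.960 × 62.36 × 398.15 / 2590 = 18.79 L

18.8 L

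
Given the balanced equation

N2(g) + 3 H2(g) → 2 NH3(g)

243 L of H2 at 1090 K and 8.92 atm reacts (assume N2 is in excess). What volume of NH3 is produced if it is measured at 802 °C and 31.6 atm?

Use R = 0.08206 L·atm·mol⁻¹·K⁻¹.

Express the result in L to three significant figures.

45.1 L

n(H2) = PV/RT = (8.92 × 243) / (0.08206 × 1090) = 24.23 mol
n(NH3) = (2/3) × 24.23 = 16.15 mol
V = nRT/P = 16.15 × 0.08206 × 1075.15 / 31.6 = 45.09 L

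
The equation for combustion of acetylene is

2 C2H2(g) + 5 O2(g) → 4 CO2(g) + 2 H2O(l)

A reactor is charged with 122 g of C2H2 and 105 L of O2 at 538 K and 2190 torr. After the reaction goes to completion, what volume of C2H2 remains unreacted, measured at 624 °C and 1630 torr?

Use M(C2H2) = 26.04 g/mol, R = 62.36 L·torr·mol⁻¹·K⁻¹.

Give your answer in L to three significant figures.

n(C2H2) = 122 / 26.04 = 4.685 mol
n(O2) = PV/RT = (2190 × 105) / (62.36 × 538) = 6.854 mol
For 4.685 mol C2H2, stoichiometry requires (5/2) × 4.685 = 11.71 mol O2; 6.854 mol is available, so O2 is limiting.
n(C2H2) consumed = (2/5) × 6.854 = 2.742 mol; remaining = 4.685 − 2.742 = 1.943 mol
V(C2H2) = nRT/P = 1.943 × 62.36 × 897.15 / 1630 = 66.69 L

66.7 L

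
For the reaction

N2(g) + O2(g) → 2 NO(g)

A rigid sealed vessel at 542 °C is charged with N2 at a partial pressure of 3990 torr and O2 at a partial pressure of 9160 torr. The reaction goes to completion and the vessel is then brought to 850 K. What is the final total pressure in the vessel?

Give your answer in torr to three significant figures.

With V and T fixed, P_i ∝ n_i, so the mole ratios apply directly to partial pressures at 542 °C.
P(O2) required for 3990 torr of N2 = (1/1) × 3990 = 3990 torr; available 9160 torr, so N2 is limiting.
P(O2) remaining = 9160 − (1/1) × 3990 = 5170 torr
P(gaseous products) = (2)/1 × 3990 = 7980 torr
P_total at 542 °C = 5170 + 7980 = 13150 torr
Scaling to 850 K: P = 13150 × 850/815.15 = 13710 torr

13700 torr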